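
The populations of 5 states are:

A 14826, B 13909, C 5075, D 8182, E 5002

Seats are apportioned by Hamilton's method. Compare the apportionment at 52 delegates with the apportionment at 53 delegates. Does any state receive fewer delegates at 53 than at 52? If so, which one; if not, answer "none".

At 52 seats: A 16, B 15, C 6, D 9, E 6.
At 53 seats: A 17, B 16, C 6, D 9, E 5.
E drops from 6 to 5.

E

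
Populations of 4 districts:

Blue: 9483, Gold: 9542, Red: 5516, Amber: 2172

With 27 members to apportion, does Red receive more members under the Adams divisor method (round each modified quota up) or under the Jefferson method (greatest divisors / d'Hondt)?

Adams: Blue 9, Gold 9, Red 6, Amber 3.
Jefferson: Blue 10, Gold 10, Red 5, Amber 2.
Red gets 6 under Adams and 5 under Jefferson.

Adams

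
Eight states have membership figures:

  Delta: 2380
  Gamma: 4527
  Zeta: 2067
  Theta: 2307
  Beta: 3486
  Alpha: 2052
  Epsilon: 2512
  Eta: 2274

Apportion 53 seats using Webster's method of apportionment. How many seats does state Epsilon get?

6

Standard divisor 21605/53 ≈ 407.642; standard quotas: Delta 5.838, Gamma 11.105, Zeta 5.071, Theta 5.659, Beta 8.552, Alpha 5.034, Epsilon 6.162, Eta 5.578.
Rounding to the nearest integer gives 6, 11, 5, 6, 9, 5, 6, 6 = 54 seats, so the divisor must be adjusted.
With modified divisor 411.8: modified quotas Delta 5.780, Gamma 10.993, Zeta 5.019, Theta 5.602, Beta 8.465, Alpha 4.983, Epsilon 6.100, Eta 5.522.
Rounding to the nearest integer: Delta 6, Gamma 11, Zeta 5, Theta 6, Beta 8, Alpha 5, Epsilon 6, Eta 6 (total 53).
Epsilon receives 6.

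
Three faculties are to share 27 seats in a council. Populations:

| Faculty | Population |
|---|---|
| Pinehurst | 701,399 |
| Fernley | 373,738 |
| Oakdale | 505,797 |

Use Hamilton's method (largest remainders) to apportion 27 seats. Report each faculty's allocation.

Standard divisor: 1580934 ÷ 27 ≈ 58553.111.
Standard quotas: Pinehurst 11.9789, Fernley 6.3829, Oakdale 8.6383.
Lower quotas: Pinehurst 11, Fernley 6, Oakdale 8 (sum 25, leaving 2 seats).
Remainders in descending order: Pinehurst 0.9789, Oakdale 0.6383, Fernley 0.3829.
Largest remainders: Pinehurst, Oakdale receive the extra seats.

Pinehurst 12, Fernley 6, Oakdale 9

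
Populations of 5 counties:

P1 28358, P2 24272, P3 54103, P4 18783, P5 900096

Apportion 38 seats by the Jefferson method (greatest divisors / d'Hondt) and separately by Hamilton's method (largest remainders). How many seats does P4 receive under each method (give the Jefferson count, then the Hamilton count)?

Jefferson: P1 1, P2 0, P3 2, P4 0, P5 35.
Hamilton: P1 1, P2 1, P3 2, P4 1, P5 33.
P4 gets 0 under Jefferson and 1 under Hamilton.

0 and 1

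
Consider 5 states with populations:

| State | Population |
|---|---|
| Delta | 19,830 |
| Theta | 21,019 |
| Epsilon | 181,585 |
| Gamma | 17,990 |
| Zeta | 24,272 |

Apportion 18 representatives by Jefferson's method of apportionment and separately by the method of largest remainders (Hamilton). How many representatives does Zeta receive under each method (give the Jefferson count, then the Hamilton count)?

1 and 2

Jefferson: Delta 1, Theta 1, Epsilon 14, Gamma 1, Zeta 1.
Hamilton: Delta 1, Theta 2, Epsilon 12, Gamma 1, Zeta 2.
Zeta gets 1 under Jefferson and 2 under Hamilton.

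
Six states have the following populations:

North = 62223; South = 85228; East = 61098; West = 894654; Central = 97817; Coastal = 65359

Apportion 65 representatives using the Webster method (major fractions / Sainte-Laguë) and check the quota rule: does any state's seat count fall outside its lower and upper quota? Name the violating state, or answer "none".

West

Standard quotas: North 3.194, South 4.375, East 3.136, West 45.920, Central 5.021, Coastal 3.355.
Webster allocation: North 3, South 4, East 3, West 47, Central 5, Coastal 3.
West has quota 45.920 (lower 45, upper 46) but receives 47 — outside the quota interval.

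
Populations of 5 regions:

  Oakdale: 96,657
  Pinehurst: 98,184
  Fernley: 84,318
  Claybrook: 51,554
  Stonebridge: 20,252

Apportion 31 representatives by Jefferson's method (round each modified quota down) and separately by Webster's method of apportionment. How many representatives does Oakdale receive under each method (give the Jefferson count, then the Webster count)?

Jefferson: Oakdale 9, Pinehurst 9, Fernley 8, Claybrook 4, Stonebridge 1.
Webster: Oakdale 8, Pinehurst 9, Fernley 7, Claybrook 5, Stonebridge 2.
Oakdale gets 9 under Jefferson and 8 under Webster.

9 and 8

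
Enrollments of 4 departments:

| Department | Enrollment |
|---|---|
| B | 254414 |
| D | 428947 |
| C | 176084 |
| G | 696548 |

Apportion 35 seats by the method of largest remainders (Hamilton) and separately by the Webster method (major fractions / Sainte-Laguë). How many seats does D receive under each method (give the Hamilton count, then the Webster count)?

9 and 10

Hamilton: B 6, D 9, C 4, G 16.
Webster: B 6, D 10, C 4, G 15.
D gets 9 under Hamilton and 10 under Webster.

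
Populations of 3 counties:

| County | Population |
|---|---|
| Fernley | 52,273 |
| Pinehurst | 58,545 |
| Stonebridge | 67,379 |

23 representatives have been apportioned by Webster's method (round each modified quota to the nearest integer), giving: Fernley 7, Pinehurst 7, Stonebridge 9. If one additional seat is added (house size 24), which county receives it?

Pinehurst

Priority for the next seat is population ÷ (current seats + 0.5).
Priorities: Fernley 6969.733, Pinehurst 7806.000, Stonebridge 7092.526.
Highest priority: Pinehurst.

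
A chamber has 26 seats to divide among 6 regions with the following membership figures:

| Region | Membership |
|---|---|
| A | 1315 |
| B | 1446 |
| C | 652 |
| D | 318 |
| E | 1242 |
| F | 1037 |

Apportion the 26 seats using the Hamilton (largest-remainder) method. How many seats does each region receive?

Standard divisor: 6010 ÷ 26 ≈ 231.154.
Standard quotas: A 5.689, B 6.256, C 2.821, D 1.376, E 5.373, F 4.486.
Lower quotas: A 5, B 6, C 2, D 1, E 5, F 4 (sum 23, leaving 3 seats).
Remainders in descending order: C 0.821, A 0.689, F 0.486, D 0.376, E 0.373, B 0.256.
Largest remainders: C, A, F receive the extra seats.

A 6, B 6, C 3, D 1, E 5, F 5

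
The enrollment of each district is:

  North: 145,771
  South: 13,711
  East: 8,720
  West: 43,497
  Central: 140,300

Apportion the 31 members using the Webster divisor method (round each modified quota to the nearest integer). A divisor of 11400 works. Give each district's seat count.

With modified divisor 11400: modified quotas North 12.787, South 1.203, East 0.765, West 3.816, Central 12.307.
Rounding to the nearest integer: North 13, South 1, East 1, West 4, Central 12 (total 31).

North 13, South 1, East 1, West 4, Central 12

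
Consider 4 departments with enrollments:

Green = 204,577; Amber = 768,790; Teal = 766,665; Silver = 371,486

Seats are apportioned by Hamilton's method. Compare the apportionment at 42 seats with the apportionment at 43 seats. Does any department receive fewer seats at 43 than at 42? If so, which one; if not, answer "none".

At 42 seats: Green 4, Amber 15, Teal 15, Silver 8.
At 43 seats: Green 4, Amber 16, Teal 16, Silver 7.
Silver drops from 8 to 7.

Silver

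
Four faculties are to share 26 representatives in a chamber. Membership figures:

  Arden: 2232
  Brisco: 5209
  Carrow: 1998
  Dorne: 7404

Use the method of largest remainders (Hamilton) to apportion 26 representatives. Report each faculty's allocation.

Standard divisor: 16843 ÷ 26 ≈ 647.808.
Standard quotas: Arden 3.4455, Brisco 8.0410, Carrow 3.0842, Dorne 11.4293.
Lower quotas: Arden 3, Brisco 8, Carrow 3, Dorne 11 (sum 25, leaving 1 seat).
Remainders in descending order: Arden 0.4455, Dorne 0.4293, Carrow 0.0842, Brisco 0.0410.
Largest remainder: Arden receives the extra seat.

Arden 4; Brisco 8; Carrow 3; Dorne 11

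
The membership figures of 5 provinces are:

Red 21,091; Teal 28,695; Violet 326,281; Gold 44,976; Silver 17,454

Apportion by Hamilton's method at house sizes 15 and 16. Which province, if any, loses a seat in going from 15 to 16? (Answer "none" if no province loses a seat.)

At 15 seats: Red 1, Teal 1, Violet 11, Gold 1, Silver 1.
At 16 seats: Red 1, Teal 1, Violet 12, Gold 2, Silver 0.
Silver drops from 1 to 0.

Silver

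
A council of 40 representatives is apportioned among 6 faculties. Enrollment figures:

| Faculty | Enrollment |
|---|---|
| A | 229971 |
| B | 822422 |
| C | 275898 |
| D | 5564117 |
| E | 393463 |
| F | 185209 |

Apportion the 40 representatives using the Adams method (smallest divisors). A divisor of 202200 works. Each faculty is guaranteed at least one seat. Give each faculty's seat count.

A=2; B=5; C=2; D=28; E=2; F=1

With modified divisor 202200: modified quotas A 1.137, B 4.067, C 1.364, D 27.518, E 1.946, F 0.916.
Rounding up: A 2, B 5, C 2, D 28, E 2, F 1 (total 40).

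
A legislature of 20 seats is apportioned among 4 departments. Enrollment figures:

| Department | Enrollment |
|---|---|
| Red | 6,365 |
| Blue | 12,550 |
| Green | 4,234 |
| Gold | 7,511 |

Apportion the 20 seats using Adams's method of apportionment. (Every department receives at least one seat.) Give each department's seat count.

Red: 4, Blue: 8, Green: 3, Gold: 5

Standard divisor 30660/20 ≈ 1533; standard quotas: Red 4.152, Blue 8.187, Green 2.762, Gold 4.900.
Rounding up gives 5, 9, 3, 5 = 22 seats, so the divisor must be adjusted.
With modified divisor 1700: modified quotas Red 3.744, Blue 7.382, Green 2.491, Gold 4.418.
Rounding up: Red 4, Blue 8, Green 3, Gold 5 (total 20).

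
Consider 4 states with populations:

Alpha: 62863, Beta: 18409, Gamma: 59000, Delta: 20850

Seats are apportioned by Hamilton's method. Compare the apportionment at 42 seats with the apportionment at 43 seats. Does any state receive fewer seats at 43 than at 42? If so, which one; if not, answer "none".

Delta

At 42 seats: Alpha 16, Beta 5, Gamma 15, Delta 6.
At 43 seats: Alpha 17, Beta 5, Gamma 16, Delta 5.
Delta drops from 6 to 5.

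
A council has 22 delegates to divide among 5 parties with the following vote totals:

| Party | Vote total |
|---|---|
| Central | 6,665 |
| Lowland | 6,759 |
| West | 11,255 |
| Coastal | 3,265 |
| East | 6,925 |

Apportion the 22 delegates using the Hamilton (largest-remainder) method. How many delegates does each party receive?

Central 4; Lowland 4; West 7; Coastal 2; East 5

Total 34869; standard divisor 34869/22 ≈ 1584.955.
Standard quotas: Central 4.2052, Lowland 4.2645, West 7.1012, Coastal 2.0600, East 4.3692.
Lower quotas: Central 4, Lowland 4, West 7, Coastal 2, East 4 (sum 21, leaving 1 seat).
Remainders in descending order: East 0.3692, Lowland 0.2645, Central 0.2052, West 0.1012, Coastal 0.0600.
Largest remainder: East receives the extra seat.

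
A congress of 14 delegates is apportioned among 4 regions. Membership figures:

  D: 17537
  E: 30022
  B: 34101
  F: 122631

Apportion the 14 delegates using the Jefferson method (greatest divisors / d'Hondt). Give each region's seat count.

D 1, E 2, B 2, F 9

Standard divisor 204291/14 ≈ 14592.214; standard quotas: D 1.202, E 2.057, B 2.337, F 8.404.
Rounding down gives 1, 2, 2, 8 = 13 seats, so the divisor must be adjusted.
With modified divisor 12900: modified quotas D 1.359, E 2.327, B 2.643, F 9.506.
Rounding down: D 1, E 2, B 2, F 9 (total 14).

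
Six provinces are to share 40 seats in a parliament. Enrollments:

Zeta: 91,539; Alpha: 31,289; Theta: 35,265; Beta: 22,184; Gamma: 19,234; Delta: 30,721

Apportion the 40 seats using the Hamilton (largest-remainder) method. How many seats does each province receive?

Zeta 16, Alpha 6, Theta 6, Beta 4, Gamma 3, Delta 5

Total 230232; standard divisor 230232/40 ≈ 5755.8.
Standard quotas: Zeta 15.9038, Alpha 5.4361, Theta 6.1269, Beta 3.8542, Gamma 3.3417, Delta 5.3374.
Lower quotas: Zeta 15, Alpha 5, Theta 6, Beta 3, Gamma 3, Delta 5 (sum 37, leaving 3 seats).
Remainders in descending order: Zeta 0.9038, Beta 0.8542, Alpha 0.4361, Gamma 0.3417, Delta 0.3374, Theta 0.1269.
The surplus seats go to Zeta, Beta, Alpha.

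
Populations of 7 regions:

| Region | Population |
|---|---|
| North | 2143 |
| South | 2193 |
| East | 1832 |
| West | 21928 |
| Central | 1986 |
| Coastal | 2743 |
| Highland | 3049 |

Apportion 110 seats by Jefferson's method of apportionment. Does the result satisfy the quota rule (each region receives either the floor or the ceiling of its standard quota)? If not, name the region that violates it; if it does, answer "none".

Standard quotas: North 6.571, South 6.724, East 5.617, West 67.238, Central 6.090, Coastal 8.411, Highland 9.349.
Jefferson allocation: North 6, South 7, East 5, West 69, Central 6, Coastal 8, Highland 9.
West has quota 67.238 (lower 67, upper 68) but receives 69 — outside the quota interval.

West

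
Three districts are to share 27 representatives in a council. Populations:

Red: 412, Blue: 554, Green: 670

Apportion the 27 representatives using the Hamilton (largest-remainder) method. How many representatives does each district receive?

Standard divisor: 1636 ÷ 27 ≈ 60.593.
Standard quotas: Red 6.800, Blue 9.143, Green 11.057.
Lower quotas: Red 6, Blue 9, Green 11 (sum 26, leaving 1 seat).
Remainders in descending order: Red 0.800, Blue 0.143, Green 0.057.
Largest remainder: Red receives the extra seat.

Red: 7; Blue: 9; Green: 11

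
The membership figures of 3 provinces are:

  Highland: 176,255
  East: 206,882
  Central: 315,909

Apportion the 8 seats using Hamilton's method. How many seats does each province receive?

Highland=2, East=2, Central=4

The standard divisor is 699046/8 ≈ 87380.75.
Standard quotas: Highland 2.0171, East 2.3676, Central 3.6153.
Lower quotas: Highland 2, East 2, Central 3 (sum 7, leaving 1 seat).
Remainders in descending order: Central 0.6153, East 0.3676, Highland 0.0171.
Largest remainder: Central receives the extra seat.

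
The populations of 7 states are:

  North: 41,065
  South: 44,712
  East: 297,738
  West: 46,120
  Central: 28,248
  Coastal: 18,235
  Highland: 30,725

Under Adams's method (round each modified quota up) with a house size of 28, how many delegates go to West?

3

Standard divisor 506843/28 ≈ 18101.536; standard quotas: North 2.269, South 2.470, East 16.448, West 2.548, Central 1.561, Coastal 1.007, Highland 1.697.
Rounding up gives 3, 3, 17, 3, 2, 2, 2 = 32 seats, so the divisor must be adjusted.
With modified divisor 20900: modified quotas North 1.965, South 2.139, East 14.246, West 2.207, Central 1.352, Coastal 0.872, Highland 1.470.
Rounding up: North 2, South 3, East 15, West 3, Central 2, Coastal 1, Highland 2 (total 28).
West receives 3.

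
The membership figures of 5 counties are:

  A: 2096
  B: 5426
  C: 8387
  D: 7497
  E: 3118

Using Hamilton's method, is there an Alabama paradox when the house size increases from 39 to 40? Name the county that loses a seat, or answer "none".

none

At 39 seats: A 3, B 8, C 12, D 11, E 5.
At 40 seats: A 3, B 8, C 13, D 11, E 5.
No county's allocation decreased.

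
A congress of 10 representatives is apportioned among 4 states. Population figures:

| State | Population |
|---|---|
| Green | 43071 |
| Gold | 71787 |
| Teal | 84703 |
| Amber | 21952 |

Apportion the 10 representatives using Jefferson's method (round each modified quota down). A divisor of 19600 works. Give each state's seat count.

With modified divisor 19600: modified quotas Green 2.197, Gold 3.663, Teal 4.322, Amber 1.120.
Rounding down: Green 2, Gold 3, Teal 4, Amber 1 (total 10).

Green: 2, Gold: 3, Teal: 4, Amber: 1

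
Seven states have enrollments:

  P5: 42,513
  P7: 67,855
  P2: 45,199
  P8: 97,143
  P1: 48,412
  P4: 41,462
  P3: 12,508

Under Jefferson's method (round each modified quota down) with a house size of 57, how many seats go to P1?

Standard divisor 355092/57 ≈ 6229.684; standard quotas: P5 6.824, P7 10.892, P2 7.255, P8 15.594, P1 7.771, P4 6.656, P3 2.008.
Rounding down gives 6, 10, 7, 15, 7, 6, 2 = 53 seats, so the divisor must be adjusted.
With modified divisor 6000: modified quotas P5 7.085, P7 11.309, P2 7.533, P8 16.191, P1 8.069, P4 6.910, P3 2.085.
Rounding down: P5 7, P7 11, P2 7, P8 16, P1 8, P4 6, P3 2 (total 57).
P1 receives 8.

8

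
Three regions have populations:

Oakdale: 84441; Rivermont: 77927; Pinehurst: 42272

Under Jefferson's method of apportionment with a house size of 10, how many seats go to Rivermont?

Standard divisor 204640/10 ≈ 20464; standard quotas: Oakdale 4.126, Rivermont 3.808, Pinehurst 2.066.
Rounding down gives 4, 3, 2 = 9 seats, so the divisor must be adjusted.
With modified divisor 18200: modified quotas Oakdale 4.640, Rivermont 4.282, Pinehurst 2.323.
Rounding down: Oakdale 4, Rivermont 4, Pinehurst 2 (total 10).
Rivermont receives 4.

4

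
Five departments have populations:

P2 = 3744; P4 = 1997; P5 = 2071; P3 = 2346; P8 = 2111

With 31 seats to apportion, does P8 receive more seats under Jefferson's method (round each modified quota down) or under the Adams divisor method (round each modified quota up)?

Jefferson: P2 10, P4 5, P5 5, P3 6, P8 5.
Adams: P2 9, P4 5, P5 5, P3 6, P8 6.
P8 gets 5 under Jefferson and 6 under Adams.

Adams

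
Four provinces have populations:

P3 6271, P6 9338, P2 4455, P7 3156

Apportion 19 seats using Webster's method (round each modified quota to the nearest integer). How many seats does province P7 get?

Standard divisor 23220/19 ≈ 1222.105; standard quotas: P3 5.131, P6 7.641, P2 3.645, P7 2.582.
Rounding to the nearest integer gives 5, 8, 4, 3 = 20 seats, so the divisor must be adjusted.
With modified divisor 1250: modified quotas P3 5.017, P6 7.470, P2 3.564, P7 2.525.
Rounding to the nearest integer: P3 5, P6 7, P2 4, P7 3 (total 19).
P7 receives 3.

3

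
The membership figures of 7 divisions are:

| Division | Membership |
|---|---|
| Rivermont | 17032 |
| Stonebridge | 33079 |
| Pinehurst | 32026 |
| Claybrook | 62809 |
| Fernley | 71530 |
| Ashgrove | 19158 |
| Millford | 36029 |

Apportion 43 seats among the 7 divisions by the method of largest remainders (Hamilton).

Rivermont 3, Stonebridge 5, Pinehurst 5, Claybrook 10, Fernley 11, Ashgrove 3, Millford 6

The standard divisor is 271663/43 ≈ 6317.744.
Standard quotas: Rivermont 2.6959, Stonebridge 5.2359, Pinehurst 5.0692, Claybrook 9.9417, Fernley 11.3221, Ashgrove 3.0324, Millford 5.7028.
Lower quotas: Rivermont 2, Stonebridge 5, Pinehurst 5, Claybrook 9, Fernley 11, Ashgrove 3, Millford 5 (sum 40, leaving 3 seats).
Remainders in descending order: Claybrook 0.9417, Millford 0.7028, Rivermont 0.6959, Fernley 0.3221, Stonebridge 0.2359, Pinehurst 0.0692, Ashgrove 0.0324.
The surplus seats go to Claybrook, Millford, Rivermont.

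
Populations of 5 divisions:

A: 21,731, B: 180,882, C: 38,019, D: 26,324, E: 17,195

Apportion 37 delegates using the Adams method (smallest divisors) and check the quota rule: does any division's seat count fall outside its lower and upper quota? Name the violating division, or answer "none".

Standard quotas: A 2.830, B 23.553, C 4.951, D 3.428, E 2.239.
Adams allocation: A 3, B 22, C 5, D 4, E 3.
B has quota 23.553 (lower 23, upper 24) but receives 22 — outside the quota interval.

B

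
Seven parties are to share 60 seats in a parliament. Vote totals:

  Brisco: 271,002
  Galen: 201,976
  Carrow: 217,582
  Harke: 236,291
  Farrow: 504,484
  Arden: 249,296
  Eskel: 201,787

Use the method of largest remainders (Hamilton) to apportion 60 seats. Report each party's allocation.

Total 1882418; standard divisor 1882418/60 ≈ 31373.633.
Standard quotas: Brisco 8.6379, Galen 6.4378, Carrow 6.9352, Harke 7.5315, Farrow 16.0799, Arden 7.9460, Eskel 6.4317.
Lower quotas: Brisco 8, Galen 6, Carrow 6, Harke 7, Farrow 16, Arden 7, Eskel 6 (sum 56, leaving 4 seats).
Remainders in descending order: Arden 0.9460, Carrow 0.9352, Brisco 0.6379, Harke 0.5315, Galen 0.4378, Eskel 0.4317, Farrow 0.0799.
Largest remainders: Arden, Carrow, Brisco, Harke receive the extra seats.

Brisco=9, Galen=6, Carrow=7, Harke=8, Farrow=16, Arden=8, Eskel=6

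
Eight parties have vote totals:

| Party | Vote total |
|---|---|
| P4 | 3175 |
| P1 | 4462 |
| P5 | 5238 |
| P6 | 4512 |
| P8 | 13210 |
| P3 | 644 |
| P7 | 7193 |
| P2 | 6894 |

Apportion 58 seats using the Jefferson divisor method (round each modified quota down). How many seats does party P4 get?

4

Standard divisor 45328/58 ≈ 781.517; standard quotas: P4 4.063, P1 5.709, P5 6.702, P6 5.773, P8 16.903, P3 0.824, P7 9.204, P2 8.821.
Rounding down gives 4, 5, 6, 5, 16, 0, 9, 8 = 53 seats, so the divisor must be adjusted.
With modified divisor 740: modified quotas P4 4.291, P1 6.030, P5 7.078, P6 6.097, P8 17.851, P3 0.870, P7 9.720, P2 9.316.
Rounding down: P4 4, P1 6, P5 7, P6 6, P8 17, P3 0, P7 9, P2 9 (total 58).
P4 receives 4.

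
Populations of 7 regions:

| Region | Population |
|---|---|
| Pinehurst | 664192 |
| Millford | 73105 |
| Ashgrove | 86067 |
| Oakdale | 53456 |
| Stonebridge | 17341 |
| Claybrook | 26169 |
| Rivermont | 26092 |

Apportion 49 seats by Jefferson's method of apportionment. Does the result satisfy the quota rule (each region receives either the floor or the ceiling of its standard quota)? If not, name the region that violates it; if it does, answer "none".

Pinehurst

Standard quotas: Pinehurst 34.388, Millford 3.785, Ashgrove 4.456, Oakdale 2.768, Stonebridge 0.898, Claybrook 1.355, Rivermont 1.351.
Jefferson allocation: Pinehurst 37, Millford 4, Ashgrove 4, Oakdale 2, Stonebridge 0, Claybrook 1, Rivermont 1.
Pinehurst has quota 34.388 (lower 34, upper 35) but receives 37 — outside the quota interval.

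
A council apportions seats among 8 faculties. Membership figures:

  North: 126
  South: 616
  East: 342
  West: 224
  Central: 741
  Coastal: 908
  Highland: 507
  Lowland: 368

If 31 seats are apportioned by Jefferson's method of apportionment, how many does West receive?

Standard divisor 3832/31 ≈ 123.613; standard quotas: North 1.019, South 4.983, East 2.767, West 1.812, Central 5.995, Coastal 7.346, Highland 4.102, Lowland 2.977.
Rounding down gives 1, 4, 2, 1, 5, 7, 4, 2 = 26 seats, so the divisor must be adjusted.
With modified divisor 113.2: modified quotas North 1.113, South 5.442, East 3.021, West 1.979, Central 6.546, Coastal 8.021, Highland 4.479, Lowland 3.251.
Rounding down: North 1, South 5, East 3, West 1, Central 6, Coastal 8, Highland 4, Lowland 3 (total 31).
West receives 1.

1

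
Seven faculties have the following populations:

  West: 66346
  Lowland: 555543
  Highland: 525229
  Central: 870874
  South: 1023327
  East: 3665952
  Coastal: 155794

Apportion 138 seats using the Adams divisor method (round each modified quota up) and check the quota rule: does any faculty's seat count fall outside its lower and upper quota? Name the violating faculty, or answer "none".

East

Standard quotas: West 1.334, Lowland 11.171, Highland 10.561, Central 17.511, South 20.577, East 73.714, Coastal 3.133.
Adams allocation: West 2, Lowland 11, Highland 11, Central 18, South 20, East 72, Coastal 4.
East has quota 73.714 (lower 73, upper 74) but receives 72 — outside the quota interval.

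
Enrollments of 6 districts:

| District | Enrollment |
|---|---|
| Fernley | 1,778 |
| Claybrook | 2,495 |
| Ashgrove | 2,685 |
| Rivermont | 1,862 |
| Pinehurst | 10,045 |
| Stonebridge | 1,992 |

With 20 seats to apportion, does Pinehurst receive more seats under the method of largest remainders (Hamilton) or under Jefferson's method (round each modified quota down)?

Hamilton: Fernley 2, Claybrook 2, Ashgrove 2, Rivermont 2, Pinehurst 10, Stonebridge 2.
Jefferson: Fernley 1, Claybrook 2, Ashgrove 2, Rivermont 2, Pinehurst 11, Stonebridge 2.
Pinehurst gets 10 under Hamilton and 11 under Jefferson.

Jefferson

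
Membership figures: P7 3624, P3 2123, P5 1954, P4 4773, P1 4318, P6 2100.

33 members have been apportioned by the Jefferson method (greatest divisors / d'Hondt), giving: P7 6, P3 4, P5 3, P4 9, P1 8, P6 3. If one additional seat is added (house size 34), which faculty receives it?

Priority for the next seat is population ÷ (current seats + 1).
Priorities: P7 517.714, P3 424.600, P5 488.500, P4 477.300, P1 479.778, P6 525.000.
Highest priority: P6.

P6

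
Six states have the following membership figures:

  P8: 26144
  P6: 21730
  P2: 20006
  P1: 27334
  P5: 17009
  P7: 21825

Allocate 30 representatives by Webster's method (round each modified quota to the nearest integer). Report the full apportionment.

P8: 6, P6: 5, P2: 4, P1: 6, P5: 4, P7: 5

Standard divisor 134048/30 ≈ 4468.267; standard quotas: P8 5.851, P6 4.863, P2 4.477, P1 6.117, P5 3.807, P7 4.884.
Rounding to the nearest integer gives P8 6, P6 5, P2 4, P1 6, P5 4, P7 5 — total 30, matching the house size, so no adjustment is needed.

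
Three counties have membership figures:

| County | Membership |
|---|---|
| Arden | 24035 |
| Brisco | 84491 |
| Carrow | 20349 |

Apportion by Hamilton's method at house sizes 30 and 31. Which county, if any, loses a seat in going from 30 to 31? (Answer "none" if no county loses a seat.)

none

At 30 seats: Arden 5, Brisco 20, Carrow 5.
At 31 seats: Arden 6, Brisco 20, Carrow 5.
No county's allocation decreased.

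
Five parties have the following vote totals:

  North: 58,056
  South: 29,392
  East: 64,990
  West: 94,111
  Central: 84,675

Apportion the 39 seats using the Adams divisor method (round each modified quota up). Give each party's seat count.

Standard divisor 331224/39 ≈ 8492.923; standard quotas: North 6.836, South 3.461, East 7.652, West 11.081, Central 9.970.
Rounding up gives 7, 4, 8, 12, 10 = 41 seats, so the divisor must be adjusted.
With modified divisor 9350: modified quotas North 6.209, South 3.144, East 6.951, West 10.065, Central 9.056.
Rounding up: North 7, South 4, East 7, West 11, Central 10 (total 39).

North=7; South=4; East=7; West=11; Central=10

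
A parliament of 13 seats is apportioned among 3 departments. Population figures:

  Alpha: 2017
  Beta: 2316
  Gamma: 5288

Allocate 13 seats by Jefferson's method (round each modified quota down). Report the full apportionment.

Standard divisor 9621/13 ≈ 740.077; standard quotas: Alpha 2.725, Beta 3.129, Gamma 7.145.
Rounding down gives 2, 3, 7 = 12 seats, so the divisor must be adjusted.
With modified divisor 667: modified quotas Alpha 3.024, Beta 3.472, Gamma 7.928.
Rounding down: Alpha 3, Beta 3, Gamma 7 (total 13).

Alpha 3, Beta 3, Gamma 7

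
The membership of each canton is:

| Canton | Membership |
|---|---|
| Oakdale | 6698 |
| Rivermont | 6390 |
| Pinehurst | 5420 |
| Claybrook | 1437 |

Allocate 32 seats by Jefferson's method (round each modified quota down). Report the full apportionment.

Oakdale=11, Rivermont=10, Pinehurst=9, Claybrook=2

Standard divisor 19945/32 ≈ 623.281; standard quotas: Oakdale 10.746, Rivermont 10.252, Pinehurst 8.696, Claybrook 2.306.
Rounding down gives 10, 10, 8, 2 = 30 seats, so the divisor must be adjusted.
With modified divisor 600: modified quotas Oakdale 11.163, Rivermont 10.650, Pinehurst 9.033, Claybrook 2.395.
Rounding down: Oakdale 11, Rivermont 10, Pinehurst 9, Claybrook 2 (total 32).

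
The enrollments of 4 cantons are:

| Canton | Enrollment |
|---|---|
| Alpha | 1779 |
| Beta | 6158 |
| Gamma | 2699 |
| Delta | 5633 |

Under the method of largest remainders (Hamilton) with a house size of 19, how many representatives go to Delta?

Standard divisor: 16269 ÷ 19 ≈ 856.263.
Standard quotas: Alpha 2.0776, Beta 7.1917, Gamma 3.1521, Delta 6.5786.
Lower quotas: Alpha 2, Beta 7, Gamma 3, Delta 6 (sum 18, leaving 1 seat).
Remainders in descending order: Delta 0.5786, Beta 0.1917, Gamma 0.1521, Alpha 0.0776.
The surplus seat goes to Delta.
Delta receives 7.

7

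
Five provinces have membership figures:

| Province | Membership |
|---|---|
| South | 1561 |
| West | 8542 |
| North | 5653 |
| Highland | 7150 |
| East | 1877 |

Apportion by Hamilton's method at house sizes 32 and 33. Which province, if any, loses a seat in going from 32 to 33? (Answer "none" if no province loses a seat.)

At 32 seats: South 2, West 11, North 7, Highland 9, East 3.
At 33 seats: South 2, West 11, North 8, Highland 10, East 2.
East drops from 3 to 2.

East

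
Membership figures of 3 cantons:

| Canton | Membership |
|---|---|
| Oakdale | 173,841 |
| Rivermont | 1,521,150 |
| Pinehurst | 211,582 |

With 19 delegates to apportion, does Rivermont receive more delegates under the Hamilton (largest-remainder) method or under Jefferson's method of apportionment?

Hamilton: Oakdale 2, Rivermont 15, Pinehurst 2.
Jefferson: Oakdale 1, Rivermont 16, Pinehurst 2.
Rivermont gets 15 under Hamilton and 16 under Jefferson.

Jefferson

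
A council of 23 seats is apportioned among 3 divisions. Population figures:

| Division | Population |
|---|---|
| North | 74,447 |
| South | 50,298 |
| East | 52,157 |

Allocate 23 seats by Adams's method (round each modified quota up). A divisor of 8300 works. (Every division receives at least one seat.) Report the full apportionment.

With modified divisor 8300: modified quotas North 8.970, South 6.060, East 6.284.
Rounding up: North 9, South 7, East 7 (total 23).

North: 9, South: 7, East: 7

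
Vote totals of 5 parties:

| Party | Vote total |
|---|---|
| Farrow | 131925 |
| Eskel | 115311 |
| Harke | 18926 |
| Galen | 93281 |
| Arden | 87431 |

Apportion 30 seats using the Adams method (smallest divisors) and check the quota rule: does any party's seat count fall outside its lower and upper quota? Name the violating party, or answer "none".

none

Standard quotas: Farrow 8.857, Eskel 7.741, Harke 1.271, Galen 6.262, Arden 5.870.
Adams allocation: Farrow 9, Eskel 7, Harke 2, Galen 6, Arden 6.
Every allocation lies between the lower and upper quota.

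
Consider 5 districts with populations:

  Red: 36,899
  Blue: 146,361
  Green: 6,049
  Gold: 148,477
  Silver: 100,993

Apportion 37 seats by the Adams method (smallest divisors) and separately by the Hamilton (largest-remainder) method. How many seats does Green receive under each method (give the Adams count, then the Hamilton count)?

Adams: Red 3, Blue 12, Green 1, Gold 12, Silver 9.
Hamilton: Red 3, Blue 12, Green 0, Gold 13, Silver 9.
Green gets 1 under Adams and 0 under Hamilton.

1 and 0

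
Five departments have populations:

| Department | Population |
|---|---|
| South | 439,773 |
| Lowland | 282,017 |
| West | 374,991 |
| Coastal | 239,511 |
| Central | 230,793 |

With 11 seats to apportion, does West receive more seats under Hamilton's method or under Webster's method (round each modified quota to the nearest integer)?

Hamilton: South 3, Lowland 2, West 3, Coastal 2, Central 1.
Webster: South 3, Lowland 2, West 2, Coastal 2, Central 2.
West gets 3 under Hamilton and 2 under Webster.

Hamilton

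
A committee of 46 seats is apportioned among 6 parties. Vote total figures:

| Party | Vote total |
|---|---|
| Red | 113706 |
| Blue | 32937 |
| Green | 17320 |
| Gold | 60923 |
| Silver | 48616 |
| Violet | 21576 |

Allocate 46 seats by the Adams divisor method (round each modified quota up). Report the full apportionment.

Red 17, Blue 5, Green 3, Gold 9, Silver 8, Violet 4

Standard divisor 295078/46 ≈ 6414.739; standard quotas: Red 17.726, Blue 5.135, Green 2.700, Gold 9.497, Silver 7.579, Violet 3.364.
Rounding up gives 18, 6, 3, 10, 8, 4 = 49 seats, so the divisor must be adjusted.
With modified divisor 6900: modified quotas Red 16.479, Blue 4.773, Green 2.510, Gold 8.829, Silver 7.046, Violet 3.127.
Rounding up: Red 17, Blue 5, Green 3, Gold 9, Silver 8, Violet 4 (total 46).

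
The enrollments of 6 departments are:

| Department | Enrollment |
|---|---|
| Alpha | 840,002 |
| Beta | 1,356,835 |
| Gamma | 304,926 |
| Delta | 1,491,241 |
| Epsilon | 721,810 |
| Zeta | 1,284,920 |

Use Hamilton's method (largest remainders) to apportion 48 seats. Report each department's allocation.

Alpha 7, Beta 11, Gamma 2, Delta 12, Epsilon 6, Zeta 10

The standard divisor is 5999734/48 ≈ 124994.458.
Standard quotas: Alpha 6.7203, Beta 10.8552, Gamma 2.4395, Delta 11.9305, Epsilon 5.7747, Zeta 10.2798.
Lower quotas: Alpha 6, Beta 10, Gamma 2, Delta 11, Epsilon 5, Zeta 10 (sum 44, leaving 4 seats).
Remainders in descending order: Delta 0.9305, Beta 0.8552, Epsilon 0.7747, Alpha 0.7203, Gamma 0.4395, Zeta 0.2798.
The surplus seats go to Delta, Beta, Epsilon, Alpha.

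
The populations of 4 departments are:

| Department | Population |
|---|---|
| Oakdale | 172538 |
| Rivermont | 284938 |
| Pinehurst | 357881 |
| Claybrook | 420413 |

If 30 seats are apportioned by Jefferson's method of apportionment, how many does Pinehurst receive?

9

Standard divisor 1235770/30 ≈ 41192.333; standard quotas: Oakdale 4.189, Rivermont 6.917, Pinehurst 8.688, Claybrook 10.206.
Rounding down gives 4, 6, 8, 10 = 28 seats, so the divisor must be adjusted.
With modified divisor 39000: modified quotas Oakdale 4.424, Rivermont 7.306, Pinehurst 9.176, Claybrook 10.780.
Rounding down: Oakdale 4, Rivermont 7, Pinehurst 9, Claybrook 10 (total 30).
Pinehurst receives 9.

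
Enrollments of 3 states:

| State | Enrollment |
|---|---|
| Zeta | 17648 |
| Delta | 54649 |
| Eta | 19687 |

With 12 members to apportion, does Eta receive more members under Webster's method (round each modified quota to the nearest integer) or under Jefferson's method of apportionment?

Webster: Zeta 2, Delta 7, Eta 3.
Jefferson: Zeta 2, Delta 8, Eta 2.
Eta gets 3 under Webster and 2 under Jefferson.

Webster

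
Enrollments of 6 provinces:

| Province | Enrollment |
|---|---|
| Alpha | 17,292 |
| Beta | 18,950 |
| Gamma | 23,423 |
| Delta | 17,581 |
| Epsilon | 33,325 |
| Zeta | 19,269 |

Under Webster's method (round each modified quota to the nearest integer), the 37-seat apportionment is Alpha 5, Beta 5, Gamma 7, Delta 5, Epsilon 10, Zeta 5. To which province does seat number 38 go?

Priority for the next seat is population ÷ (current seats + 0.5).
Priorities: Alpha 3144.000, Beta 3445.455, Gamma 3123.067, Delta 3196.545, Epsilon 3173.810, Zeta 3503.455.
Highest priority: Zeta.

Zeta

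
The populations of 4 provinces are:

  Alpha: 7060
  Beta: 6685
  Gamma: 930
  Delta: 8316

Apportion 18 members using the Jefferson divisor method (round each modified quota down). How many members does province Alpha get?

Standard divisor 22991/18 ≈ 1277.278; standard quotas: Alpha 5.527, Beta 5.234, Gamma 0.728, Delta 6.511.
Rounding down gives 5, 5, 0, 6 = 16 seats, so the divisor must be adjusted.
With modified divisor 1150: modified quotas Alpha 6.139, Beta 5.813, Gamma 0.809, Delta 7.231.
Rounding down: Alpha 6, Beta 5, Gamma 0, Delta 7 (total 18).
Alpha receives 6.

6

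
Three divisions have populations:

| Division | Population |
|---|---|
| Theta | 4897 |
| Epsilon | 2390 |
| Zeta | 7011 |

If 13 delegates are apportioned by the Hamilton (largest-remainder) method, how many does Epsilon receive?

2

Total 14298; standard divisor 14298/13 ≈ 1099.846.
Standard quotas: Theta 4.4524, Epsilon 2.1730, Zeta 6.3745.
Lower quotas: Theta 4, Epsilon 2, Zeta 6 (sum 12, leaving 1 seat).
Remainders in descending order: Theta 0.4524, Zeta 0.3745, Epsilon 0.1730.
The surplus seat goes to Theta.
Epsilon receives 2.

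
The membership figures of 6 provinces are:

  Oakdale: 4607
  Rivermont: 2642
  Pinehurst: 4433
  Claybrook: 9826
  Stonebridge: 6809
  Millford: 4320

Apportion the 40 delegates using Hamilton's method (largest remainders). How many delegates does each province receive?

Total 32637; standard divisor 32637/40 ≈ 815.925.
Standard quotas: Oakdale 5.6464, Rivermont 3.2380, Pinehurst 5.4331, Claybrook 12.0428, Stonebridge 8.3451, Millford 5.2946.
Lower quotas: Oakdale 5, Rivermont 3, Pinehurst 5, Claybrook 12, Stonebridge 8, Millford 5 (sum 38, leaving 2 seats).
Remainders in descending order: Oakdale 0.6464, Pinehurst 0.4331, Stonebridge 0.3451, Millford 0.2946, Rivermont 0.2380, Claybrook 0.0428.
The surplus seats go to Oakdale, Pinehurst.

Oakdale: 6, Rivermont: 3, Pinehurst: 6, Claybrook: 12, Stonebridge: 8, Millford: 5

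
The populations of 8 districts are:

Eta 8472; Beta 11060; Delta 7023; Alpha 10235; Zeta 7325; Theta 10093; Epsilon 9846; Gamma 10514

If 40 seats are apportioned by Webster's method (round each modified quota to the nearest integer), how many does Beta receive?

6

Standard divisor 74568/40 ≈ 1864.2; standard quotas: Eta 4.545, Beta 5.933, Delta 3.767, Alpha 5.490, Zeta 3.929, Theta 5.414, Epsilon 5.282, Gamma 5.640.
Rounding to the nearest integer gives Eta 5, Beta 6, Delta 4, Alpha 5, Zeta 4, Theta 5, Epsilon 5, Gamma 6 — total 40, matching the house size, so no adjustment is needed.
Beta receives 6.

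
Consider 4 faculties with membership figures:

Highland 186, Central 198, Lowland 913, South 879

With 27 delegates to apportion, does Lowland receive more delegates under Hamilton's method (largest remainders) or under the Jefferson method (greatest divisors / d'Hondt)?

Hamilton: Highland 2, Central 3, Lowland 11, South 11.
Jefferson: Highland 2, Central 2, Lowland 12, South 11.
Lowland gets 11 under Hamilton and 12 under Jefferson.

Jefferson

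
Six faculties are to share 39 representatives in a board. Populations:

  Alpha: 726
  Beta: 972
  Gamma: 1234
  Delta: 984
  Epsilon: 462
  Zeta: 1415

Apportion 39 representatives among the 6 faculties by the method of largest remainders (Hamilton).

Alpha 5, Beta 7, Gamma 8, Delta 7, Epsilon 3, Zeta 9

Total 5793; standard divisor 5793/39 ≈ 148.538.
Standard quotas: Alpha 4.888, Beta 6.544, Gamma 8.308, Delta 6.625, Epsilon 3.110, Zeta 9.526.
Lower quotas: Alpha 4, Beta 6, Gamma 8, Delta 6, Epsilon 3, Zeta 9 (sum 36, leaving 3 seats).
Remainders in descending order: Alpha 0.888, Delta 0.625, Beta 0.544, Zeta 0.526, Gamma 0.308, Epsilon 0.110.
The surplus seats go to Alpha, Delta, Beta.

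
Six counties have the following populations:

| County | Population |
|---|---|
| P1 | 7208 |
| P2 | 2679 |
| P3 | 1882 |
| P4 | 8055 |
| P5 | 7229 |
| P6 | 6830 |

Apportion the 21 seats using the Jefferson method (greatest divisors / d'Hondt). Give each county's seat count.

P1 5; P2 1; P3 1; P4 5; P5 5; P6 4

Standard divisor 33883/21 ≈ 1613.476; standard quotas: P1 4.467, P2 1.660, P3 1.166, P4 4.992, P5 4.480, P6 4.233.
Rounding down gives 4, 1, 1, 4, 4, 4 = 18 seats, so the divisor must be adjusted.
With modified divisor 1400: modified quotas P1 5.149, P2 1.914, P3 1.344, P4 5.754, P5 5.164, P6 4.879.
Rounding down: P1 5, P2 1, P3 1, P4 5, P5 5, P6 4 (total 21).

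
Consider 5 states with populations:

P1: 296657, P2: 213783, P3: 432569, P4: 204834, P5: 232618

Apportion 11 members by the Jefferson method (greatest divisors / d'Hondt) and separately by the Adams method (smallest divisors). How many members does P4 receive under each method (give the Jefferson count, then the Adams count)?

1 and 2

Jefferson: P1 2, P2 2, P3 4, P4 1, P5 2.
Adams: P1 2, P2 2, P3 3, P4 2, P5 2.
P4 gets 1 under Jefferson and 2 under Adams.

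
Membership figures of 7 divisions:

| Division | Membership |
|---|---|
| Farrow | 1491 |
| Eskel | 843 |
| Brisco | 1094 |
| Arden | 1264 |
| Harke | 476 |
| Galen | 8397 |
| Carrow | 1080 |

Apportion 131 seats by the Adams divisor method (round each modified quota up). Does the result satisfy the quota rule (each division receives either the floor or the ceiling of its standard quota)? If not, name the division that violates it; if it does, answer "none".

Galen

Standard quotas: Farrow 13.337, Eskel 7.541, Brisco 9.786, Arden 11.307, Harke 4.258, Galen 75.111, Carrow 9.661.
Adams allocation: Farrow 13, Eskel 8, Brisco 10, Arden 11, Harke 5, Galen 74, Carrow 10.
Galen has quota 75.111 (lower 75, upper 76) but receives 74 — outside the quota interval.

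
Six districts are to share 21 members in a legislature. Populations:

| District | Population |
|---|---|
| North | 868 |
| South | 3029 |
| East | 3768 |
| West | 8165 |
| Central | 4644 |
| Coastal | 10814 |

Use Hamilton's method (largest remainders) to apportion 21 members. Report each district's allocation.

North 1; South 2; East 3; West 5; Central 3; Coastal 7

The standard divisor is 31288/21 ≈ 1489.905.
Standard quotas: North 0.5826, South 2.0330, East 2.5290, West 5.4802, Central 3.1170, Coastal 7.2582.
Lower quotas: North 0, South 2, East 2, West 5, Central 3, Coastal 7 (sum 19, leaving 2 seats).
Remainders in descending order: North 0.5826, East 0.5290, West 0.4802, Coastal 0.2582, Central 0.1170, South 0.0330.
Largest remainders: North, East receive the extra seats.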